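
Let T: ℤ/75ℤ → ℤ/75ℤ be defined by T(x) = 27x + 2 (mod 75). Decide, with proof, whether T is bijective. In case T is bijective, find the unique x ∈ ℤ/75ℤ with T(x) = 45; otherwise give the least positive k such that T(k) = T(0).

Recall: T is injective if T(u) = T(v) implies u = v.
We have gcd(27, 75) = 3 > 1. Taking u = 0 and v = 25: T(0) = 2 and T(25) = 27·25 + 2 = 677 ≡ 2 (mod 75).
So T(0) = T(25) while 0 ≠ 25, thus T is not injective, hence not bijective.
Since T is not bijective, we find the least positive k with T(k) = T(0): this means 27k ≡ 0 (mod 75), i.e. 75 ∣ 27k. Since gcd(27, 75) = 3, dividing through by 3 this holds exactly when 25 ∣ 9k, and as gcd(9, 25) = 1, exactly when 25 ∣ k.
The smallest positive such k is 25.

25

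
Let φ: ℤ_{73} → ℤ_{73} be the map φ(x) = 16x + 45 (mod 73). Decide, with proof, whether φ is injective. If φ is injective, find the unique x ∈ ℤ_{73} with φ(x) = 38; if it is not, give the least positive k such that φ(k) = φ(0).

If φ(x_1) = φ(x_2), then 16x_1 ≡ 16x_2 (mod 73). Because gcd(16, 73) = 1, we may cancel 16 to get x_1 ≡ x_2 (mod 73).
So φ is injective.
We now compute 16⁻¹ mod 73 explicitly. Euclid's algorithm: 73 = 4·16 + 9, 16 = 1·9 + 7, 9 = 1·7 + 2, 7 = 3·2 + 1; back-substituting gives 1 = 32·16 − 7·73, so 16⁻¹ ≡ 32 (mod 73).
Since φ is injective, we find φ⁻¹(38): we need 16x ≡ 38 − 45 ≡ 66 (mod 73). Using 16⁻¹ = 32: x ≡ 32·66 = 2112 = 28·73 + 68, so x = 68.
Check: φ(68) = 16·68 + 45 = 1133 = 15·73 + 38 ≡ 38 (mod 73).

68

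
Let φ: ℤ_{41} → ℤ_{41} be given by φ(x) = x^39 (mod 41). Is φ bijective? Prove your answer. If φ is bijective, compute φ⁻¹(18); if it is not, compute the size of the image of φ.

Since 41 is prime, the nonzero elements of ℤ_{41} form a cyclic group of order 40.
As gcd(39, 40) = 1, raising to the 39th power is a bijection on this group: if s^39 ≡ t^39 then (st^{−1})^39 = 1, and the only element of order dividing gcd(39, 40) = 1 is 1, so s = t.
With φ(0) = 0 this makes φ injective on all of ℤ_{41}, hence bijective (finite equal-size domain and codomain). In particular φ is bijective.
Since φ is bijective, we find the preimage of 18. The inverse of x ↦ x^39 on (ℤ_{41})^× is x ↦ x^39, because 39·39 = 1521 = 38·40 + 1 ≡ 1 (mod 40) and x^{40} = 1 for x ≠ 0 (Fermat). So φ⁻¹(18) = 18^39 mod 41.
Repeated squaring mod 41: 18^1 ≡ 18, 18^2 ≡ 18² = 324 ≡ 37, 18^4 ≡ 37² = 1369 ≡ 16, 18^8 ≡ 16² = 256 ≡ 10, 18^16 ≡ 10² = 100 ≡ 18, 18^32 ≡ 18² = 324 ≡ 37. Since 39 = 32 + 4 + 2 + 1, 18^39 ≡ 37·16·37·18: 37·16 = 592 ≡ 18, then 18·37 = 666 ≡ 10, then 10·18 = 180 ≡ 16. So 18^39 ≡ 16 (mod 41).
Hence φ⁻¹(18) = 16.

16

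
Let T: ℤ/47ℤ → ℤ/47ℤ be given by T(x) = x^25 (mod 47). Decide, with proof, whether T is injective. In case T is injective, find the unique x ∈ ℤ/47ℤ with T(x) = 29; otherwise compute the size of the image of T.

26

Since 47 is prime, the nonzero elements of ℤ/47ℤ form a cyclic group of order 46.
As gcd(25, 46) = 1, raising to the 25th power is a bijection on this group: if x_1^25 ≡ x_2^25 then (x_1x_2^{−1})^25 = 1, and the only element of order dividing gcd(25, 46) = 1 is 1, so x_1 = x_2.
With T(0) = 0 this makes T injective on all of ℤ/47ℤ, hence bijective (finite equal-size domain and codomain). In particular T is injective.
Since T is injective, we find the preimage of 29. The inverse of x ↦ x^25 on (ℤ/47ℤ)^× is x ↦ x^35, because 25·35 = 875 = 19·46 + 1 ≡ 1 (mod 46) and x^{46} = 1 for x ≠ 0 (Fermat). So T⁻¹(29) = 29^35 mod 47.
Repeated squaring mod 47: 29^1 ≡ 29, 29^2 ≡ 29² = 841 ≡ 42, 29^4 ≡ 42² = 1764 ≡ 25, 29^8 ≡ 25² = 625 ≡ 14, 29^16 ≡ 14² = 196 ≡ 8, 29^32 ≡ 8² = 64 ≡ 17. Since 35 = 32 + 2 + 1, 29^35 ≡ 17·42·29: 17·42 = 714 ≡ 9, then 9·29 = 261 ≡ 26. So 29^35 ≡ 26 (mod 47).
Hence T⁻¹(29) = 26.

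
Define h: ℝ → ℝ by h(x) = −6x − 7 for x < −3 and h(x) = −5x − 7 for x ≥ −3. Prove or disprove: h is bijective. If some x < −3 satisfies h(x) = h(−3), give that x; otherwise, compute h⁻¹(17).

Both pieces are strictly decreasing (slopes −6 and −5), so each is injective on its own interval.
The left piece maps (−∞, −3) onto (11, ∞); the right piece maps [−3, ∞) onto (−∞, 8].
The images leave a gap (11 has no preimage), so h is not surjective, hence not bijective.
Because the two images are disjoint, no x < −3 has h(x) = h(−3), so we compute h⁻¹(17): 17 lies in (11, ∞), so solve −6x − 7 = 17: x = (17 + 7)/(−6) = −4.

-4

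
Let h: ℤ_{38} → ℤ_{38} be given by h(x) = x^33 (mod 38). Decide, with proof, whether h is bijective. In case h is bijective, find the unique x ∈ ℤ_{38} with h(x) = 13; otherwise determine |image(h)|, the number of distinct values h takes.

h(4): Repeated squaring mod 38: 4^1 ≡ 4, 4^2 ≡ 4² = 16, 4^4 ≡ 16² = 256 ≡ 28, 4^8 ≡ 28² = 784 ≡ 24, 4^16 ≡ 24² = 576 ≡ 6, 4^32 ≡ 6² = 36. Since 33 = 32 + 1, 4^33 ≡ 36·4: 36·4 = 144 ≡ 30. So 4^33 ≡ 30 (mod 38).
h(6): Repeated squaring mod 38: 6^1 ≡ 6, 6^2 ≡ 6² = 36, 6^4 ≡ 36² = 1296 ≡ 4, 6^8 ≡ 4² = 16, 6^16 ≡ 16² = 256 ≡ 28, 6^32 ≡ 28² = 784 ≡ 24. Since 33 = 32 + 1, 6^33 ≡ 24·6: 24·6 = 144 ≡ 30. So 6^33 ≡ 30 (mod 38).
So h(4) = h(6) = 30 while 4 ≠ 6, therefore h is not injective, hence not bijective.
Since h is not bijective, we determine |image(h)|. Computing x^33 mod 38 for each x (by repeated squaring, reducing mod 38 at every step), the values h(0), h(1), …, h(37) are: 0, 1, 12, 31, 30, 7, 30, 1, 18, 11, 8, 1, 18, 27, 12, 27, 26, 7, 18, 19, 20, 31, 12, 11, 26, 11, 20, 37, 30, 27, 20, 37, 8, 31, 8, 7, 26, 37.
The distinct values are {0, 1, 7, 8, 11, 12, 18, 19, 20, 26, 27, 30, 31, 37}; there are 14 of them.

14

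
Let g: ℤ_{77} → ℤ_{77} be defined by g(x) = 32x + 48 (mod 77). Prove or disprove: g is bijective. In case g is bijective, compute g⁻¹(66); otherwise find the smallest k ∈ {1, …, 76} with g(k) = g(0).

15

If g(u) = g(v), then 32u ≡ 32v (mod 77). Because gcd(32, 77) = 1, we may cancel 32 to get u ≡ v (mod 77).
We now compute 32⁻¹ mod 77 explicitly. Euclid's algorithm: 77 = 2·32 + 13, 32 = 2·13 + 6, 13 = 2·6 + 1; back-substituting gives 1 = 65·32 − 27·77, so 32⁻¹ ≡ 65 (mod 77).
Then y ↦ 65(y − 48) is a two-sided inverse to g, so every y ∈ ℤ_{77} has a preimage.
Thus g is bijective.
Since g is bijective, we find g⁻¹(66): we need 32x ≡ 66 − 48 ≡ 18 (mod 77). Using 32⁻¹ = 65: x ≡ 65·18 = 1170 = 15·77 + 15, so x = 15.
Check: g(15) = 32·15 + 48 = 528 = 6·77 + 66 ≡ 66 (mod 77).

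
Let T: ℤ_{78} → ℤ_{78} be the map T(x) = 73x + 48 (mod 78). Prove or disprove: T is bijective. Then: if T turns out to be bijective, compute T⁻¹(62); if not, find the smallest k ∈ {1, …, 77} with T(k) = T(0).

If T(u) = T(v), then 73u ≡ 73v (mod 78). Because gcd(73, 78) = 1, we may cancel 73 to get u ≡ v (mod 78).
We now compute 73⁻¹ mod 78 explicitly. Euclid's algorithm: 78 = 1·73 + 5, 73 = 14·5 + 3, 5 = 1·3 + 2, 3 = 1·2 + 1; back-substituting gives 1 = 31·73 − 29·78, so 73⁻¹ ≡ 31 (mod 78).
Then y ↦ 31(y − 48) is a two-sided inverse to T, so every y ∈ ℤ_{78} has a preimage.
Therefore T is bijective.
Since T is bijective, we find T⁻¹(62): we need 73x ≡ 62 − 48 ≡ 14 (mod 78). Using 73⁻¹ = 31: x ≡ 31·14 = 434 = 5·78 + 44, so x = 44.
Check: T(44) = 73·44 + 48 = 3260 = 41·78 + 62 ≡ 62 (mod 78).

44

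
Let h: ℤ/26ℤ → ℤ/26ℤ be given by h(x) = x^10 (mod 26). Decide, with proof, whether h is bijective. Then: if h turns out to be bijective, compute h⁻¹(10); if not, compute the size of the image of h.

14

h(12): Repeated squaring mod 26: 12^1 ≡ 12, 12^2 ≡ 12² = 144 ≡ 14, 12^4 ≡ 14² = 196 ≡ 14, 12^8 ≡ 14² = 196 ≡ 14. Since 10 = 8 + 2, 12^10 ≡ 14·14: 14·14 = 196 ≡ 14. So 12^10 ≡ 14 (mod 26).
h(14): Repeated squaring mod 26: 14^1 ≡ 14, 14^2 ≡ 14² = 196 ≡ 14, 14^4 ≡ 14² = 196 ≡ 14, 14^8 ≡ 14² = 196 ≡ 14. Since 10 = 8 + 2, 14^10 ≡ 14·14: 14·14 = 196 ≡ 14. So 14^10 ≡ 14 (mod 26).
So h(12) = h(14) = 14 while 12 ≠ 14, thus h is not injective, hence not bijective.
Since h is not bijective, we determine |image(h)|. Computing x^10 mod 26 for each x (by repeated squaring, reducing mod 26 at every step), the values h(0), h(1), …, h(25) are: 0, 1, 10, 3, 22, 25, 4, 17, 12, 9, 16, 23, 14, 13, 14, 23, 16, 9, 12, 17, 4, 25, 22, 3, 10, 1.
The distinct values are {0, 1, 3, 4, 9, 10, 12, 13, 14, 16, 17, 22, 23, 25}; there are 14 of them.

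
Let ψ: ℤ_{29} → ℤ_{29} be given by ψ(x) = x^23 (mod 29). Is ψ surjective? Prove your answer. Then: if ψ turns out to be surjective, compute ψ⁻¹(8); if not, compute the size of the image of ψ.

3

Since 29 is prime, the nonzero elements of ℤ_{29} form a cyclic group of order 28.
As gcd(23, 28) = 1, raising to the 23rd power is a bijection on this group: if s^23 ≡ t^23 then (st^{−1})^23 = 1, and the only element of order dividing gcd(23, 28) = 1 is 1, so s = t.
With ψ(0) = 0 this makes ψ injective on all of ℤ_{29}, hence bijective (finite equal-size domain and codomain). In particular ψ is surjective.
Since ψ is surjective, we find the preimage of 8. The inverse of x ↦ x^23 on (ℤ_{29})^× is x ↦ x^11, because 23·11 = 253 = 9·28 + 1 ≡ 1 (mod 28) and x^{28} = 1 for x ≠ 0 (Fermat). So ψ⁻¹(8) = 8^11 mod 29.
Repeated squaring mod 29: 8^1 ≡ 8, 8^2 ≡ 8² = 64 ≡ 6, 8^4 ≡ 6² = 36 ≡ 7, 8^8 ≡ 7² = 49 ≡ 20. Since 11 = 8 + 2 + 1, 8^11 ≡ 20·6·8: 20·6 = 120 ≡ 4, then 4·8 = 32 ≡ 3. So 8^11 ≡ 3 (mod 29).
Hence ψ⁻¹(8) = 3.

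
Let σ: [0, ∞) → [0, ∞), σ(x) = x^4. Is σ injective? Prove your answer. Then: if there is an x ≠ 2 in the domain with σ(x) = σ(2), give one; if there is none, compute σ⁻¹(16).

2

On [0, ∞), x ↦ x^4 is strictly increasing, so σ(u) = σ(v) forces u = v. Therefore σ is injective.
Since x ↦ x^4 is strictly increasing on [0, ∞), it is injective there, so no x ≠ 2 in the domain has σ(x) = σ(2). We therefore compute σ⁻¹(16) = 16^{1/4} = 2 (indeed 2^4 = 16).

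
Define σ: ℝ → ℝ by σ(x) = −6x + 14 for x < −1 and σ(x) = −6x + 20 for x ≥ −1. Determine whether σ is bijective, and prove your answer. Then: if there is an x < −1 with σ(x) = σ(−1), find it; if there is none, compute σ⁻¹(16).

-2

Both pieces are strictly decreasing (slopes −6 and −6), so each is injective on its own interval.
The left piece maps (−∞, −1) onto (20, ∞); the right piece maps [−1, ∞) onto (−∞, 26].
These images overlap. In particular σ(−1) = 26 (right piece), and solving −6x + 14 = 26 on the left piece gives x = −2 < −1.
So σ(−2) = σ(−1) with −2 ≠ −1, and σ is not injective, hence not bijective. This x = −2 is the requested value below −1.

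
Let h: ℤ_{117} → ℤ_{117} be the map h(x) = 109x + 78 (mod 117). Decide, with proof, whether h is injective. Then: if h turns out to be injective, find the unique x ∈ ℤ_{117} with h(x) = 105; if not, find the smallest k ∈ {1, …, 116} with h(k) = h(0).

99

If h(a) = h(b), then 109a ≡ 109b (mod 117). Because gcd(109, 117) = 1, we may cancel 109 to get a ≡ b (mod 117).
Thus h is injective.
We now compute 109⁻¹ mod 117 explicitly. Euclid's algorithm: 117 = 1·109 + 8, 109 = 13·8 + 5, 8 = 1·5 + 3, 5 = 1·3 + 2, 3 = 1·2 + 1; back-substituting gives 1 = 73·109 − 68·117, so 109⁻¹ ≡ 73 (mod 117).
Since h is injective, we find h⁻¹(105): we need 109x ≡ 105 − 78 ≡ 27 (mod 117). Using 109⁻¹ = 73: x ≡ 73·27 = 1971 = 16·117 + 99, so x = 99.
Check: h(99) = 109·99 + 78 = 10869 = 92·117 + 105 ≡ 105 (mod 117).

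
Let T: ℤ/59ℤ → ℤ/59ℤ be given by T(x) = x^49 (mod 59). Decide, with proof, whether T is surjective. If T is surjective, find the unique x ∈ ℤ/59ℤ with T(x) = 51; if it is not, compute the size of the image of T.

Since 59 is prime, the nonzero elements of ℤ/59ℤ form a cyclic group of order 58.
As gcd(49, 58) = 1, raising to the 49th power is a bijection on this group: if x_1^49 ≡ x_2^49 then (x_1x_2^{−1})^49 = 1, and the only element of order dividing gcd(49, 58) = 1 is 1, so x_1 = x_2.
With T(0) = 0 this makes T injective on all of ℤ/59ℤ, hence bijective (finite equal-size domain and codomain). In particular T is surjective.
Since T is surjective, we find the preimage of 51. The inverse of x ↦ x^49 on (ℤ/59ℤ)^× is x ↦ x^45, because 49·45 = 2205 = 38·58 + 1 ≡ 1 (mod 58) and x^{58} = 1 for x ≠ 0 (Fermat). So T⁻¹(51) = 51^45 mod 59.
Repeated squaring mod 59: 51^1 ≡ 51, 51^2 ≡ 51² = 2601 ≡ 5, 51^4 ≡ 5² = 25, 51^8 ≡ 25² = 625 ≡ 35, 51^16 ≡ 35² = 1225 ≡ 45, 51^32 ≡ 45² = 2025 ≡ 19. Since 45 = 32 + 8 + 4 + 1, 51^45 ≡ 19·35·25·51: 19·35 = 665 ≡ 16, then 16·25 = 400 ≡ 46, then 46·51 = 2346 ≡ 45. So 51^45 ≡ 45 (mod 59).
Hence T⁻¹(51) = 45.

45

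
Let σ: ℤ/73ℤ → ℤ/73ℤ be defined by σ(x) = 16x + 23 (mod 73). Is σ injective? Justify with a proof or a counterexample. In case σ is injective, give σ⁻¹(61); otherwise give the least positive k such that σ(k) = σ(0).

Recall: σ is injective when σ(s) = σ(t) forces s = t.
Suppose σ(s) = σ(t) in ℤ/73ℤ. Then 16s + 23 ≡ 16t + 23 (mod 73), thus 16(s − t) ≡ 0 (mod 73).
Since gcd(16, 73) = 1, 16 is invertible modulo 73, hence s − t ≡ 0 (mod 73), i.e. s = t.
Thus σ is injective.
We now compute 16⁻¹ mod 73 explicitly. Euclid's algorithm: 73 = 4·16 + 9, 16 = 1·9 + 7, 9 = 1·7 + 2, 7 = 3·2 + 1; back-substituting gives 1 = 32·16 − 7·73, so 16⁻¹ ≡ 32 (mod 73).
Since σ is injective, we find σ⁻¹(61): we need 16x ≡ 61 − 23 ≡ 38 (mod 73). Using 16⁻¹ = 32: x ≡ 32·38 = 1216 = 16·73 + 48, so x = 48.
Check: σ(48) = 16·48 + 23 = 791 = 10·73 + 61 ≡ 61 (mod 73).

48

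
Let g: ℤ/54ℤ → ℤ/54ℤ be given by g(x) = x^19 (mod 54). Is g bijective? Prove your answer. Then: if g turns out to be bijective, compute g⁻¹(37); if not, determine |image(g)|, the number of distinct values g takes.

g(0) = 0^19 = 0.
g(6): Repeated squaring mod 54: 6^1 ≡ 6, 6^2 ≡ 6² = 36, 6^4 ≡ 36² = 1296 ≡ 0, 6^8 ≡ 0² = 0, 6^16 ≡ 0² = 0. Since 19 = 16 + 2 + 1, 6^19 ≡ 0·36·6: 0·36 = 0, then 0·6 = 0. So 6^19 ≡ 0 (mod 54).
So g(0) = g(6) = 0 while 0 ≠ 6, so g is not injective, hence not bijective.
Since g is not bijective, we determine |image(g)|. Computing x^19 mod 54 for each x (by repeated squaring, reducing mod 54 at every step), the values g(0), g(1), …, g(53) are: 0, 1, 2, 27, 4, 5, 0, 7, 8, 27, 10, 11, 0, 13, 14, 27, 16, 17, 0, 19, 20, 27, 22, 23, 0, 25, 26, 27, 28, 29, 0, 31, 32, 27, 34, 35, 0, 37, 38, 27, 40, 41, 0, 43, 44, 27, 46, 47, 0, 49, 50, 27, 52, 53.
The distinct values are {0, 1, 2, 4, 5, 7, 8, 10, 11, 13, 14, 16, 17, 19, 20, 22, 23, 25, 26, 27, 28, 29, 31, 32, 34, 35, 37, 38, 40, 41, 43, 44, 46, 47, 49, 50, 52, 53}; there are 38 of them.

38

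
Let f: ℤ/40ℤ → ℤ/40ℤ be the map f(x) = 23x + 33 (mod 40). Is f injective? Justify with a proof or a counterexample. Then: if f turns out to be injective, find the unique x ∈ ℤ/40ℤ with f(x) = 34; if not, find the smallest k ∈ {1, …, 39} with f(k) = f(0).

7

Suppose f(s) = f(t) in ℤ/40ℤ. Then 23s + 33 ≡ 23t + 33 (mod 40), hence 23(s − t) ≡ 0 (mod 40).
Since gcd(23, 40) = 1, 23 is invertible modulo 40, hence s − t ≡ 0 (mod 40), i.e. s = t.
Therefore f is injective.
We now compute 23⁻¹ mod 40 explicitly. Euclid's algorithm: 40 = 1·23 + 17, 23 = 1·17 + 6, 17 = 2·6 + 5, 6 = 1·5 + 1; back-substituting gives 1 = 7·23 − 4·40, so 23⁻¹ ≡ 7 (mod 40).
Since f is injective, we find f⁻¹(34): we need 23x ≡ 34 − 33 ≡ 1 (mod 40). Using 23⁻¹ = 7: x ≡ 7·1 = 7, so x = 7.
Check: f(7) = 23·7 + 33 = 194 = 4·40 + 34 ≡ 34 (mod 40).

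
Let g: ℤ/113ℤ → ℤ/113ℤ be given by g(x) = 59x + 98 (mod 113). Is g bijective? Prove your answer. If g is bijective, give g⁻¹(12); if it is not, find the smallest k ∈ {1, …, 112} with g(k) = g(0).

Suppose g(a) = g(b) in ℤ/113ℤ. Then 59a + 98 ≡ 59b + 98 (mod 113), hence 59(a − b) ≡ 0 (mod 113).
Since gcd(59, 113) = 1, 59 is invertible modulo 113, thus a − b ≡ 0 (mod 113), i.e. a = b.
We now compute 59⁻¹ mod 113 explicitly. Euclid's algorithm: 113 = 1·59 + 54, 59 = 1·54 + 5, 54 = 10·5 + 4, 5 = 1·4 + 1; back-substituting gives 1 = 23·59 − 12·113, so 59⁻¹ ≡ 23 (mod 113).
For any y ∈ ℤ/113ℤ, x = 23(y − 98) mod 113 satisfies g(x) = 59·23(y − 98) + 98 ≡ y (since 59·23 ≡ 1 mod 113). So every y has a preimage.
Hence g is bijective.
Since g is bijective, we compute g⁻¹(12): solve 59x + 98 ≡ 12 (mod 113), i.e. 59x ≡ 27 (mod 113).
Multiplying by 59⁻¹ = 23 gives x ≡ 23·27 = 621 = 5·113 + 56 ≡ 56 (mod 113).
Check: g(56) = 59·56 + 98 = 3402 = 30·113 + 12 ≡ 12 (mod 113).

56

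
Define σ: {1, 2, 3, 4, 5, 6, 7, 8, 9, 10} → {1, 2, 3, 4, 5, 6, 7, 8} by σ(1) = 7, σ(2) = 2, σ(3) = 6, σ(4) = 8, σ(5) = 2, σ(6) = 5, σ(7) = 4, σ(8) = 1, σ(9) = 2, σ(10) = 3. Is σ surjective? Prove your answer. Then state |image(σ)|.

Every element of the codomain has a preimage: 1 = σ(8), 2 = σ(2), 3 = σ(10), 4 = σ(7), 5 = σ(6), 6 = σ(3), 7 = σ(1), 8 = σ(4).
Therefore σ is surjective.
The image of σ is {1, 2, 3, 4, 5, 6, 7, 8}, which has 8 elements.

8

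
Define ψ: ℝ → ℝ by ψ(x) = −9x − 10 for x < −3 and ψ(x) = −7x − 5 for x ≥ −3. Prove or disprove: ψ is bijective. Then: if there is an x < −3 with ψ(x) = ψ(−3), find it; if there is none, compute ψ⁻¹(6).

Both pieces are strictly decreasing (slopes −9 and −7), so each is injective on its own interval.
The left piece maps (−∞, −3) onto (17, ∞); the right piece maps [−3, ∞) onto (−∞, 16].
The images leave a gap (17 has no preimage), so ψ is not surjective, hence not bijective.
Because the two images are disjoint, no x < −3 has ψ(x) = ψ(−3), so we compute ψ⁻¹(6): 6 lies in (−∞, 16], so solve −7x − 5 = 6: x = (6 + 5)/(−7) = −11/7.

-11/7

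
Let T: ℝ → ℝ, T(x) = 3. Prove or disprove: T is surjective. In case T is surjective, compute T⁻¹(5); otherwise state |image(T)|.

T(x) = 3 for all x, so 4 has no preimage and T is not surjective.
Since T is not surjective, we state |image(T)|: the image of T is {3}, which has 1 element.

1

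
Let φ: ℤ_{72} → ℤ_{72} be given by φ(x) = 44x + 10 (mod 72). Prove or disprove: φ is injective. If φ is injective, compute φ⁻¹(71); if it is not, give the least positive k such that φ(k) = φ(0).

By definition, φ is injective when φ(s) = φ(t) forces s = t.
We have gcd(44, 72) = 4 > 1. Taking s = 0 and t = 18: φ(0) = 10 and φ(18) = 44·18 + 10 = 802 ≡ 10 (mod 72).
So φ(0) = φ(18) while 0 ≠ 18, thus φ is not injective.
Since φ is not injective, we find the least positive k with φ(k) = φ(0): this means 44k ≡ 0 (mod 72), i.e. 72 ∣ 44k. Since gcd(44, 72) = 4, dividing through by 4 this holds exactly when 18 ∣ 11k, and as gcd(11, 18) = 1, exactly when 18 ∣ k.
The smallest positive such k is 18.

18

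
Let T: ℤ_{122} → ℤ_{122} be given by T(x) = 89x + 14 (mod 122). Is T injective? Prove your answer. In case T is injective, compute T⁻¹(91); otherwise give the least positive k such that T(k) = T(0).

By definition, T is injective when T(a) = T(b) forces a = b.
If T(a) = T(b), then 89a ≡ 89b (mod 122). Because gcd(89, 122) = 1, we may cancel 89 to get a ≡ b (mod 122).
Therefore T is injective.
We now compute 89⁻¹ mod 122 explicitly. Euclid's algorithm: 122 = 1·89 + 33, 89 = 2·33 + 23, 33 = 1·23 + 10, 23 = 2·10 + 3, 10 = 3·3 + 1; back-substituting gives 1 = 85·89 − 62·122, so 89⁻¹ ≡ 85 (mod 122).
Since T is injective, we compute T⁻¹(91): solve 89x + 14 ≡ 91 (mod 122), i.e. 89x ≡ 77 (mod 122).
Multiplying by 89⁻¹ = 85 gives x ≡ 85·77 = 6545 = 53·122 + 79 ≡ 79 (mod 122).
Check: T(79) = 89·79 + 14 = 7045 = 57·122 + 91 ≡ 91 (mod 122).

79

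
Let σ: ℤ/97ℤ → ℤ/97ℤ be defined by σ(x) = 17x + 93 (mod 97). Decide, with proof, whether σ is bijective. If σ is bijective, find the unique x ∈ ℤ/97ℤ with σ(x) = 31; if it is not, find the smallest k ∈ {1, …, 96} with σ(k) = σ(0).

If σ(x_1) = σ(x_2), then 17x_1 ≡ 17x_2 (mod 97). Because gcd(17, 97) = 1, we may cancel 17 to get x_1 ≡ x_2 (mod 97).
We now compute 17⁻¹ mod 97 explicitly. Euclid's algorithm: 97 = 5·17 + 12, 17 = 1·12 + 5, 12 = 2·5 + 2, 5 = 2·2 + 1; back-substituting gives 1 = 40·17 − 7·97, so 17⁻¹ ≡ 40 (mod 97).
For any y ∈ ℤ/97ℤ, x = 40(y − 93) mod 97 satisfies σ(x) = 17·40(y − 93) + 93 ≡ y (since 17·40 ≡ 1 mod 97). So every y has a preimage.
Thus σ is bijective.
Since σ is bijective, we compute σ⁻¹(31): solve 17x + 93 ≡ 31 (mod 97), i.e. 17x ≡ 35 (mod 97).
Multiplying by 17⁻¹ = 40 gives x ≡ 40·35 = 1400 = 14·97 + 42 ≡ 42 (mod 97).
Check: σ(42) = 17·42 + 93 = 807 = 8·97 + 31 ≡ 31 (mod 97).

42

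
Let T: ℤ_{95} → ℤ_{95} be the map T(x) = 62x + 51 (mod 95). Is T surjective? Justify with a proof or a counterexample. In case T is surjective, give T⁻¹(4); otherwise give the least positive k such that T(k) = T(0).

Recall: T is surjective if every y in the codomain equals T(x) for some x in the domain.
Since gcd(62, 95) = 1, 62 is invertible modulo 95. Euclid's algorithm: 95 = 1·62 + 33, 62 = 1·33 + 29, 33 = 1·29 + 4, 29 = 7·4 + 1; back-substituting gives 1 = 23·62 − 15·95, so 62⁻¹ ≡ 23 (mod 95).
Then y ↦ 23(y − 51) is a two-sided inverse to T, so every y ∈ ℤ_{95} has a preimage.
Therefore T is surjective.
Since T is surjective, we compute T⁻¹(4): solve 62x + 51 ≡ 4 (mod 95), i.e. 62x ≡ 48 (mod 95).
Multiplying by 62⁻¹ = 23 gives x ≡ 23·48 = 1104 = 11·95 + 59 ≡ 59 (mod 95).
Check: T(59) = 62·59 + 51 = 3709 = 39·95 + 4 ≡ 4 (mod 95).

59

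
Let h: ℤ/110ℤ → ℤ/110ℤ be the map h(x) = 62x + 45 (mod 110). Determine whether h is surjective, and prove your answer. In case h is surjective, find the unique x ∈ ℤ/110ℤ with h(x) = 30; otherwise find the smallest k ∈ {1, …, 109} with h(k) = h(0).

55

By definition, surjectivity means every element of the codomain has a preimage under h.
Since gcd(62, 110) = 2, we have 62x ≡ 0 (mod 2) for all x, so h(x) ≡ 1 (mod 2).
But 0 ≢ 1 (mod 2), so 0 ∈ ℤ/110ℤ has no preimage. Thus h is not surjective.
Since h is not surjective, we find the least positive k with h(k) = h(0): this means 62k ≡ 0 (mod 110), i.e. 110 ∣ 62k. Since gcd(62, 110) = 2, dividing through by 2 this holds exactly when 55 ∣ 31k, and as gcd(31, 55) = 1, exactly when 55 ∣ k.
The smallest positive such k is 55.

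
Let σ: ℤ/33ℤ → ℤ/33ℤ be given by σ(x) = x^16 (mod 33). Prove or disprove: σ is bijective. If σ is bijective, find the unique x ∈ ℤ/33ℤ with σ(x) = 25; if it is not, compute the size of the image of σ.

σ(4): Repeated squaring mod 33: 4^1 ≡ 4, 4^2 ≡ 4² = 16, 4^4 ≡ 16² = 256 ≡ 25, 4^8 ≡ 25² = 625 ≡ 31, 4^16 ≡ 31² = 961 ≡ 4. So 4^16 ≡ 4 (mod 33).
σ(7): Repeated squaring mod 33: 7^1 ≡ 7, 7^2 ≡ 7² = 49 ≡ 16, 7^4 ≡ 16² = 256 ≡ 25, 7^8 ≡ 25² = 625 ≡ 31, 7^16 ≡ 31² = 961 ≡ 4. So 7^16 ≡ 4 (mod 33).
So σ(4) = σ(7) = 4 while 4 ≠ 7, hence σ is not injective, hence not bijective.
Since σ is not bijective, we determine |image(σ)|. Computing x^16 mod 33 for each x (by repeated squaring, reducing mod 33 at every step), the values σ(0), σ(1), …, σ(32) are: 0, 1, 31, 3, 4, 16, 27, 4, 25, 9, 1, 22, 12, 31, 25, 15, 16, 16, 15, 25, 31, 12, 22, 1, 9, 25, 4, 27, 16, 4, 3, 31, 1.
The distinct values are {0, 1, 3, 4, 9, 12, 15, 16, 22, 25, 27, 31}; there are 12 of them.

12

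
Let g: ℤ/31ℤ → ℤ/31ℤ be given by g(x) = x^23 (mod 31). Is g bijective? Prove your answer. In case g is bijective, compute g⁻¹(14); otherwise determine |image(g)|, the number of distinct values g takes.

10

Since 31 is prime, the nonzero elements of ℤ/31ℤ form a cyclic group of order 30.
As gcd(23, 30) = 1, raising to the 23rd power is a bijection on this group: if s^23 ≡ t^23 then (st^{−1})^23 = 1, and the only element of order dividing gcd(23, 30) = 1 is 1, so s = t.
With g(0) = 0 this makes g injective on all of ℤ/31ℤ, hence bijective (finite equal-size domain and codomain). In particular g is bijective.
Since g is bijective, we find the preimage of 14. The inverse of x ↦ x^23 on (ℤ/31ℤ)^× is x ↦ x^17, because 23·17 = 391 = 13·30 + 1 ≡ 1 (mod 30) and x^{30} = 1 for x ≠ 0 (Fermat). So g⁻¹(14) = 14^17 mod 31.
Repeated squaring mod 31: 14^1 ≡ 14, 14^2 ≡ 14² = 196 ≡ 10, 14^4 ≡ 10² = 100 ≡ 7, 14^8 ≡ 7² = 49 ≡ 18, 14^16 ≡ 18² = 324 ≡ 14. Since 17 = 16 + 1, 14^17 ≡ 14·14: 14·14 = 196 ≡ 10. So 14^17 ≡ 10 (mod 31).
Hence g⁻¹(14) = 10.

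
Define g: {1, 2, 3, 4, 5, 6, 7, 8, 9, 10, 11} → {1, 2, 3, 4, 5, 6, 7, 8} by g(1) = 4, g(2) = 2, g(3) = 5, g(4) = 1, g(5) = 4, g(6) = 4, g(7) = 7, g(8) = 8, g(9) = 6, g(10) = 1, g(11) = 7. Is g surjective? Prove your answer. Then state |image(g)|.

7

No element maps to 3, so g is not surjective.
The image of g is {1, 2, 4, 5, 6, 7, 8}, which has 7 elements.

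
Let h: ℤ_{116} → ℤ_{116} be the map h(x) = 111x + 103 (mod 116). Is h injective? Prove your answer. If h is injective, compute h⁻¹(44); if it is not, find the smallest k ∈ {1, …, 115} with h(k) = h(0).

35

If h(x_1) = h(x_2), then 111x_1 ≡ 111x_2 (mod 116). Because gcd(111, 116) = 1, we may cancel 111 to get x_1 ≡ x_2 (mod 116).
Hence h is injective.
We now compute 111⁻¹ mod 116 explicitly. Euclid's algorithm: 116 = 1·111 + 5, 111 = 22·5 + 1; back-substituting gives 1 = 23·111 − 22·116, so 111⁻¹ ≡ 23 (mod 116).
Since h is injective, we find h⁻¹(44): we need 111x ≡ 44 − 103 ≡ 57 (mod 116). Using 111⁻¹ = 23: x ≡ 23·57 = 1311 = 11·116 + 35, so x = 35.
Check: h(35) = 111·35 + 103 = 3988 = 34·116 + 44 ≡ 44 (mod 116).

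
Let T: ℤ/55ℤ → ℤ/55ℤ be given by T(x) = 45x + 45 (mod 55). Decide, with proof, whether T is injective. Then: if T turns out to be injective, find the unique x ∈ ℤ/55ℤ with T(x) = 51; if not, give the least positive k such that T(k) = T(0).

11

We have gcd(45, 55) = 5 > 1. Taking s = 0 and t = 11: T(0) = 45 and T(11) = 45·11 + 45 = 540 ≡ 45 (mod 55).
So T(0) = T(11) while 0 ≠ 11, thus T is not injective.
Since T is not injective, we find the least positive k with T(k) = T(0): this means 45k ≡ 0 (mod 55), i.e. 55 ∣ 45k. Since gcd(45, 55) = 5, dividing through by 5 this holds exactly when 11 ∣ 9k, and as gcd(9, 11) = 1, exactly when 11 ∣ k.
The smallest positive such k is 11.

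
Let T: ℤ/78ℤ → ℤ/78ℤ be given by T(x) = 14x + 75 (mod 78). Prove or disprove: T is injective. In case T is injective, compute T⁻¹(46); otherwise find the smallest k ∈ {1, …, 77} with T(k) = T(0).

We have gcd(14, 78) = 2 > 1. Taking u = 0 and v = 39: T(0) = 75 and T(39) = 14·39 + 75 = 621 ≡ 75 (mod 78).
So T(0) = T(39) while 0 ≠ 39, so T is not injective.
Since T is not injective, we find the least positive k with T(k) = T(0): this means 14k ≡ 0 (mod 78), i.e. 78 ∣ 14k. Since gcd(14, 78) = 2, dividing through by 2 this holds exactly when 39 ∣ 7k, and as gcd(7, 39) = 1, exactly when 39 ∣ k.
The smallest positive such k is 39.

39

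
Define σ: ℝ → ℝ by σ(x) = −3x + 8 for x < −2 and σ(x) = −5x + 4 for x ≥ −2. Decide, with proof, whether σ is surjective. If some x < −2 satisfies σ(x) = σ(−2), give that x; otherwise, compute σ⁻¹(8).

-4/5

Both pieces are strictly decreasing (slopes −3 and −5), so each is injective on its own interval.
The left piece maps (−∞, −2) onto (14, ∞); the right piece maps [−2, ∞) onto (−∞, 14].
These images together cover ℝ, so σ is surjective.
Because the two images are disjoint, no x < −2 has σ(x) = σ(−2), so we compute σ⁻¹(8): 8 lies in (−∞, 14], so solve −5x + 4 = 8: x = (8 − 4)/(−5) = −4/5.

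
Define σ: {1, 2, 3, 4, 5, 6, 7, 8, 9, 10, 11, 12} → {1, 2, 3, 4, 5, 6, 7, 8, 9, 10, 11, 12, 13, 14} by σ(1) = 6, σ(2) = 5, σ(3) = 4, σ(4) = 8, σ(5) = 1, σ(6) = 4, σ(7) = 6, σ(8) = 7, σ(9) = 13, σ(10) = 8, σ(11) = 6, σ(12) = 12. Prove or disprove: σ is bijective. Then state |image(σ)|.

σ(3) = 4 = σ(6) with 3 ≠ 6, so σ is not injective, hence not bijective.
The image of σ is {1, 4, 5, 6, 7, 8, 12, 13}, which has 8 elements.

8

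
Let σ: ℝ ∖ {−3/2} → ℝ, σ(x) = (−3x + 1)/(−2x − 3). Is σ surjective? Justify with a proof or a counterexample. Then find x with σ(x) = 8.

If σ(x) = 3/2, cross-multiplying gives −2(−3x + 1) = −3(−2x − 3), which simplifies to −2 = 9 — false.  So 3/2 has no preimage and σ is not surjective.
Solving σ(x) = 8: cross-multiplying gives −3x + 1 = 8(−2x − 3), which rearranges to 13x = −25, so x = −25/13.

-25/13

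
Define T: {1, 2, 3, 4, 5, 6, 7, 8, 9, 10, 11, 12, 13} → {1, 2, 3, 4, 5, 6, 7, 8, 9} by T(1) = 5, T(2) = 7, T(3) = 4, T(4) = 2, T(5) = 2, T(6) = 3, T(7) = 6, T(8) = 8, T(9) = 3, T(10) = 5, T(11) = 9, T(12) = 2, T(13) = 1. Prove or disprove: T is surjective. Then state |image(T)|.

Every element of the codomain has a preimage: 1 = T(13), 2 = T(4), 3 = T(6), 4 = T(3), 5 = T(1), 6 = T(7), 7 = T(2), 8 = T(8), 9 = T(11).
Therefore T is surjective.
The image of T is {1, 2, 3, 4, 5, 6, 7, 8, 9}, which has 9 elements.

9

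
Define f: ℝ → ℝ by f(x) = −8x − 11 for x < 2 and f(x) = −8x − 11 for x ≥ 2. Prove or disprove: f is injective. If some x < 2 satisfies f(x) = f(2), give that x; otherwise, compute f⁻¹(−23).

3/2

Both pieces are strictly decreasing (slopes −8 and −8), so each is injective on its own interval.
The left piece maps (−∞, 2) onto (−27, ∞); the right piece maps [2, ∞) onto (−∞, −27].
These images are disjoint, so no value is attained by both pieces. So f is injective.
Because the two images are disjoint, no x < 2 has f(x) = f(2), so we compute f⁻¹(−23): −23 lies in (−27, ∞), so solve −8x − 11 = −23: x = (−23 + 11)/(−8) = 3/2.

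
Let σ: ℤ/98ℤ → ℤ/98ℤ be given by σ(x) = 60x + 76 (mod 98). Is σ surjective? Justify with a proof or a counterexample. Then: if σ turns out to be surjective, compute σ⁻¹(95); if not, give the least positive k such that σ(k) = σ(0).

49

Recall: surjectivity means every element of the codomain has a preimage under σ.
Since gcd(60, 98) = 2, we have 60x ≡ 0 (mod 2) for all x, so σ(x) ≡ 0 (mod 2).
But 1 ≢ 0 (mod 2), so 1 ∈ ℤ/98ℤ has no preimage. Hence σ is not surjective.
Since σ is not surjective, we find the least positive k with σ(k) = σ(0): this means 60k ≡ 0 (mod 98), i.e. 98 ∣ 60k. Since gcd(60, 98) = 2, dividing through by 2 this holds exactly when 49 ∣ 30k, and as gcd(30, 49) = 1, exactly when 49 ∣ k.
The smallest positive such k is 49.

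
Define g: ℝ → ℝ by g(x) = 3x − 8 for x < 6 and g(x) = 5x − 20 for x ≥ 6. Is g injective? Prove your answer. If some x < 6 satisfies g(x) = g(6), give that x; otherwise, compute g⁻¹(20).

Both pieces are strictly increasing (slopes 3 and 5), so each is injective on its own interval.
The left piece maps (−∞, 6) onto (−∞, 10); the right piece maps [6, ∞) onto [10, ∞).
These images are disjoint, so no value is attained by both pieces. Therefore g is injective.
Because the two images are disjoint, no x < 6 has g(x) = g(6), so we compute g⁻¹(20): 20 lies in [10, ∞), so solve 5x − 20 = 20: x = (20 + 20)/5 = 8.

8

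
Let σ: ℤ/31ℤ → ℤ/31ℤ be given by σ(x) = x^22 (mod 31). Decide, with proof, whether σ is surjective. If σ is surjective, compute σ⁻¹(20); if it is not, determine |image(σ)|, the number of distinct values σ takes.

16

σ(15): Repeated squaring mod 31: 15^1 ≡ 15, 15^2 ≡ 15² = 225 ≡ 8, 15^4 ≡ 8² = 64 ≡ 2, 15^8 ≡ 2² = 4, 15^16 ≡ 4² = 16. Since 22 = 16 + 4 + 2, 15^22 ≡ 16·2·8: 16·2 = 32 ≡ 1, then 1·8 = 8. So 15^22 ≡ 8 (mod 31).
σ(16): Repeated squaring mod 31: 16^1 ≡ 16, 16^2 ≡ 16² = 256 ≡ 8, 16^4 ≡ 8² = 64 ≡ 2, 16^8 ≡ 2² = 4, 16^16 ≡ 4² = 16. Since 22 = 16 + 4 + 2, 16^22 ≡ 16·2·8: 16·2 = 32 ≡ 1, then 1·8 = 8. So 16^22 ≡ 8 (mod 31).
So σ(15) = σ(16) = 8 while 15 ≠ 16, thus σ is not injective.
A non-injective map from the 31-element set ℤ/31ℤ to itself takes at most 30 distinct values, so it cannot be surjective. Thus σ is not surjective.
Since σ is not surjective, we determine |image(σ)|. Computing x^22 mod 31 for each x (by repeated squaring, reducing mod 31 at every step), the values σ(0), σ(1), …, σ(30) are: 0, 1, 4, 14, 16, 5, 25, 28, 2, 10, 20, 18, 7, 9, 19, 8, 8, 19, 9, 7, 18, 20, 10, 2, 28, 25, 5, 16, 14, 4, 1.
The distinct values are {0, 1, 2, 4, 5, 7, 8, 9, 10, 14, 16, 18, 19, 20, 25, 28}; there are 16 of them.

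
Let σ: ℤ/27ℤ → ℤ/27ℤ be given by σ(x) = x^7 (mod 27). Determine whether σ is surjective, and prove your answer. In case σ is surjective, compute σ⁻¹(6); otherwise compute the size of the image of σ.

19

σ(0) = 0^7 = 0.
σ(3): Repeated squaring mod 27: 3^1 ≡ 3, 3^2 ≡ 3² = 9, 3^4 ≡ 9² = 81 ≡ 0. Since 7 = 4 + 2 + 1, 3^7 ≡ 0·9·3: 0·9 = 0, then 0·3 = 0. So 3^7 ≡ 0 (mod 27).
So σ(0) = σ(3) = 0 while 0 ≠ 3, hence σ is not injective.
A non-injective map from the 27-element set ℤ/27ℤ to itself takes at most 26 distinct values, so it cannot be surjective. Therefore σ is not surjective.
Since σ is not surjective, we determine |image(σ)|. Computing x^7 mod 27 for each x (by repeated squaring, reducing mod 27 at every step), the values σ(0), σ(1), …, σ(26) are: 0, 1, 20, 0, 22, 14, 0, 16, 8, 0, 10, 2, 0, 4, 23, 0, 25, 17, 0, 19, 11, 0, 13, 5, 0, 7, 26.
The distinct values are {0, 1, 2, 4, 5, 7, 8, 10, 11, 13, 14, 16, 17, 19, 20, 22, 23, 25, 26}; there are 19 of them.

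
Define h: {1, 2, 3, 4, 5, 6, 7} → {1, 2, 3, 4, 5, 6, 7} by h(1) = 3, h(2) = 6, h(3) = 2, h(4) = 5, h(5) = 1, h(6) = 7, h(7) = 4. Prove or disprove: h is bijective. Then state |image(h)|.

7

The values 3, 6, 2, 5, 1, 7, 4 are a permutation of {1, 2, 3, 4, 5, 6, 7}: each element appears exactly once.
So h is injective and surjective, hence bijective.
The image of h is {1, 2, 3, 4, 5, 6, 7}, which has 7 elements.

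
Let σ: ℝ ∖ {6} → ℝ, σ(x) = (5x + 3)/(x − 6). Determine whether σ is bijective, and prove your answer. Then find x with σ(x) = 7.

If σ(x) = 5, cross-multiplying gives 1(5x + 3) = 5(x − 6), which simplifies to 3 = −30 — false.  So 5 has no preimage and σ is not surjective.
Therefore σ is not bijective.
Solving σ(x) = 7: cross-multiplying gives 5x + 3 = 7(x − 6), which rearranges to −2x = −45, so x = 45/2.

45/2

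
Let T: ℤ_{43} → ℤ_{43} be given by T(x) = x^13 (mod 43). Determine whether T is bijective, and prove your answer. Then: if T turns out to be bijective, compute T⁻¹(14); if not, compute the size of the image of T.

25

Since 43 is prime, the nonzero elements of ℤ_{43} form a cyclic group of order 42.
As gcd(13, 42) = 1, raising to the 13th power is a bijection on this group: if s^13 ≡ t^13 then (st^{−1})^13 = 1, and the only element of order dividing gcd(13, 42) = 1 is 1, so s = t.
With T(0) = 0 this makes T injective on all of ℤ_{43}, hence bijective (finite equal-size domain and codomain). In particular T is bijective.
Since T is bijective, we find the preimage of 14. The inverse of x ↦ x^13 on (ℤ_{43})^× is x ↦ x^13, because 13·13 = 169 = 4·42 + 1 ≡ 1 (mod 42) and x^{42} = 1 for x ≠ 0 (Fermat). So T⁻¹(14) = 14^13 mod 43.
Repeated squaring mod 43: 14^1 ≡ 14, 14^2 ≡ 14² = 196 ≡ 24, 14^4 ≡ 24² = 576 ≡ 17, 14^8 ≡ 17² = 289 ≡ 31. Since 13 = 8 + 4 + 1, 14^13 ≡ 31·17·14: 31·17 = 527 ≡ 11, then 11·14 = 154 ≡ 25. So 14^13 ≡ 25 (mod 43).
Hence T⁻¹(14) = 25.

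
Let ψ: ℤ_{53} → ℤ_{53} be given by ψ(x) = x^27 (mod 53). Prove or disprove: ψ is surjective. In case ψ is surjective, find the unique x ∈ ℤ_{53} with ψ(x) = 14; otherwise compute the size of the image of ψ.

39

Since 53 is prime, the nonzero elements of ℤ_{53} form a cyclic group of order 52.
As gcd(27, 52) = 1, raising to the 27th power is a bijection on this group: if a^27 ≡ b^27 then (ab^{−1})^27 = 1, and the only element of order dividing gcd(27, 52) = 1 is 1, so a = b.
With ψ(0) = 0 this makes ψ injective on all of ℤ_{53}, hence bijective (finite equal-size domain and codomain). In particular ψ is surjective.
Since ψ is surjective, we find the preimage of 14. The inverse of x ↦ x^27 on (ℤ_{53})^× is x ↦ x^27, because 27·27 = 729 = 14·52 + 1 ≡ 1 (mod 52) and x^{52} = 1 for x ≠ 0 (Fermat). So ψ⁻¹(14) = 14^27 mod 53.
Repeated squaring mod 53: 14^1 ≡ 14, 14^2 ≡ 14² = 196 ≡ 37, 14^4 ≡ 37² = 1369 ≡ 44, 14^8 ≡ 44² = 1936 ≡ 28, 14^16 ≡ 28² = 784 ≡ 42. Since 27 = 16 + 8 + 2 + 1, 14^27 ≡ 42·28·37·14: 42·28 = 1176 ≡ 10, then 10·37 = 370 ≡ 52, then 52·14 = 728 ≡ 39. So 14^27 ≡ 39 (mod 53).
Hence ψ⁻¹(14) = 39.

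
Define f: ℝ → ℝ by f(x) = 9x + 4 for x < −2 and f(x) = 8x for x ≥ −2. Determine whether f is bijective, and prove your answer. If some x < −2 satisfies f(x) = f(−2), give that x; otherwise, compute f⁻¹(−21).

Both pieces are strictly increasing (slopes 9 and 8), so each is injective on its own interval.
The left piece maps (−∞, −2) onto (−∞, −14); the right piece maps [−2, ∞) onto [−16, ∞).
These images overlap. In particular f(−2) = −16 (right piece), and solving 9x + 4 = −16 on the left piece gives x = −20/9 < −2.
So f(−20/9) = f(−2) with −20/9 ≠ −2, and f is not injective, hence not bijective. This x = −20/9 is the requested value below −2.

-20/9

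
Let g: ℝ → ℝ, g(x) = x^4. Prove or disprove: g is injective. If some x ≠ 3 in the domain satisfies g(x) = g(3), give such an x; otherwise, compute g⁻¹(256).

-3

g(3) = 81 = (−3)^4 = g(−3) (since 4 is even), with 3 ≠ −3. So g is not injective.
For the follow-up, such an x exists: taking x = −3 ∈ ℝ gives g(−3) = 81 = g(3) with −3 ≠ 3.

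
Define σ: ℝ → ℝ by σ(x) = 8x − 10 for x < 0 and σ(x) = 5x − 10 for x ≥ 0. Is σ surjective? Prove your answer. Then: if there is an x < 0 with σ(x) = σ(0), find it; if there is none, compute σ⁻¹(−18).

-1

Both pieces are strictly increasing (slopes 8 and 5), so each is injective on its own interval.
The left piece maps (−∞, 0) onto (−∞, −10); the right piece maps [0, ∞) onto [−10, ∞).
These images together cover ℝ, so σ is surjective.
Because the two images are disjoint, no x < 0 has σ(x) = σ(0), so we compute σ⁻¹(−18): −18 lies in (−∞, −10), so solve 8x − 10 = −18: x = (−18 + 10)/8 = −1.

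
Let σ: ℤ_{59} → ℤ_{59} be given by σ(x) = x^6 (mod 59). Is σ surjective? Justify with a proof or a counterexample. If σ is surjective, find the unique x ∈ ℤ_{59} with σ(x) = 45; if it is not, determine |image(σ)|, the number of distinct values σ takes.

σ(29): Repeated squaring mod 59: 29^1 ≡ 29, 29^2 ≡ 29² = 841 ≡ 15, 29^4 ≡ 15² = 225 ≡ 48. Since 6 = 4 + 2, 29^6 ≡ 48·15: 48·15 = 720 ≡ 12. So 29^6 ≡ 12 (mod 59).
σ(30): Repeated squaring mod 59: 30^1 ≡ 30, 30^2 ≡ 30² = 900 ≡ 15, 30^4 ≡ 15² = 225 ≡ 48. Since 6 = 4 + 2, 30^6 ≡ 48·15: 48·15 = 720 ≡ 12. So 30^6 ≡ 12 (mod 59).
So σ(29) = σ(30) = 12 while 29 ≠ 30, therefore σ is not injective.
A non-injective map from the 59-element set ℤ_{59} to itself takes at most 58 distinct values, so it cannot be surjective. Therefore σ is not surjective.
Since σ is not surjective, we determine |image(σ)|. Computing x^6 mod 59 for each x (by repeated squaring, reducing mod 59 at every step), the values σ(0), σ(1), …, σ(58) are: 0, 1, 5, 21, 25, 49, 46, 3, 7, 28, 9, 27, 53, 19, 15, 26, 35, 20, 22, 48, 45, 4, 17, 51, 29, 41, 36, 57, 16, 12, 12, 16, 57, 36, 41, 29, 51, 17, 4, 45, 48, 22, 20, 35, 26, 15, 19, 53, 27, 9, 28, 7, 3, 46, 49, 25, 21, 5, 1.
The distinct values are {0, 1, 3, 4, 5, 7, 9, 12, 15, 16, 17, 19, 20, 21, 22, 25, 26, 27, 28, 29, 35, 36, 41, 45, 46, 48, 49, 51, 53, 57}; there are 30 of them.

30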